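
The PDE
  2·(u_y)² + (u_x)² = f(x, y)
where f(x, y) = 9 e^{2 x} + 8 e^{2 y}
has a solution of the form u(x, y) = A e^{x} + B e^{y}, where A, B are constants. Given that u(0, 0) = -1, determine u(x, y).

Answer: u(x, y) = - 3 e^{x} + 2 e^{y}

Derivation:
Substitute the ansatz u = A e^{x} + B e^{y} into the left-hand side.
Derivatives of the ansatz:
  u_y = B e^{y}
  u_x = A e^{x}
Term by term:
  2·(u_y)² = 2 B^{2} e^{2 y}
  (u_x)² = A^{2} e^{2 x}
So the left-hand side equals
  A^{2} e^{2 x} + 2 B^{2} e^{2 y}
This must equal f(x, y) = 9 e^{2 x} + 8 e^{2 y} identically.
Matching coefficients of the independent functions:
  [e^{2 x}]:  A^{2} = 9
  [e^{2 y}]:  2 B^{2} = 8
These equations allow (A, B) = (-3, -2) or (-3, 2) or (3, -2) or (3, 2).
Impose the point condition(s):
  u(0, 0) = -1  ⟹  A + B = -1
Only A = -3, B = 2 satisfies everything.
Hence u(x, y) = - 3 e^{x} + 2 e^{y}.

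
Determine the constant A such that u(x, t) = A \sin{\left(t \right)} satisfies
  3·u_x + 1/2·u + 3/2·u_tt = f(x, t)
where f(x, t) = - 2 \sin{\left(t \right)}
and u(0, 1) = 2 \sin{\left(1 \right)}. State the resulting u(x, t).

Answer: u(x, t) = 2 \sin{\left(t \right)}

Derivation:
Substitute the ansatz u = A \sin{\left(t \right)} into the left-hand side.
Derivatives of the ansatz:
  u_x = 0
  u_tt = - A \sin{\left(t \right)}
Term by term:
  3·u_x = 0
  1/2·u = \frac{A \sin{\left(t \right)}}{2}
  3/2·u_tt = - \frac{3 A \sin{\left(t \right)}}{2}
So the left-hand side equals
  - A \sin{\left(t \right)}
This must equal f(x, t) = - 2 \sin{\left(t \right)} identically.
Matching coefficients of the independent functions:
  [\sin{\left(t \right)}]:  - A = -2
Solving: A = 2.
Check against the point condition:
  u(0, 1) = 2 \sin{\left(1 \right)}  ⟹  A \sin{\left(1 \right)} = 2 \sin{\left(1 \right)}  ✓
Hence u(x, t) = 2 \sin{\left(t \right)}.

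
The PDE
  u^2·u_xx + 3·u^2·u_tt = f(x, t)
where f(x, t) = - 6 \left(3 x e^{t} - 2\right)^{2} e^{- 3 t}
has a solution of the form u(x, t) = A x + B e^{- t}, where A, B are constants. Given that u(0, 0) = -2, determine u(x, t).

Substitute the ansatz u = A x + B e^{- t} into the left-hand side.
Derivatives of the ansatz:
  u_xx = 0
  u_tt = B e^{- t}
Term by term:
  u^2·u_xx = 0
  3·u^2·u_tt = 3 A^{2} B x^{2} e^{- t} + 6 A B^{2} x e^{- 2 t} + 3 B^{3} e^{- 3 t}
So the left-hand side equals
  3 A^{2} B x^{2} e^{- t} + 6 A B^{2} x e^{- 2 t} + 3 B^{3} e^{- 3 t}
This must equal f(x, t) identically; expanded, f = - 54 x^{2} e^{- t} + 72 x e^{- 2 t} - 24 e^{- 3 t}.
Matching coefficients of the independent functions:
  [x e^{- 2 t}]:  6 A B^{2} = 72
  [x^{2} e^{- t}]:  3 A^{2} B = -54
  [e^{- 3 t}]:  3 B^{3} = -24
Solving: A = 3, B = -2.
Check against the point condition:
  u(0, 0) = -2  ⟹  B = -2  ✓
Hence u(x, t) = 3 x - 2 e^{- t}.

Answer: u(x, t) = 3 x - 2 e^{- t}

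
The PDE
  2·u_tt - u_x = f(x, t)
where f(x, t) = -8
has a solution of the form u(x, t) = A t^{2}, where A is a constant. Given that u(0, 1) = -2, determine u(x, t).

Answer: u(x, t) = - 2 t^{2}

Derivation:
Substitute the ansatz u = A t^{2} into the left-hand side.
Derivatives of the ansatz:
  u_tt = 2 A
  u_x = 0
Term by term:
  2·u_tt = 4 A
  -u_x = 0
So the left-hand side equals
  4 A
This must equal f(x, t) = -8 identically.
Matching coefficients of the independent functions:
  [constant term]:  4 A = -8
Solving: A = -2.
Check against the point condition:
  u(0, 1) = -2  ⟹  A = -2  ✓
Hence u(x, t) = - 2 t^{2}.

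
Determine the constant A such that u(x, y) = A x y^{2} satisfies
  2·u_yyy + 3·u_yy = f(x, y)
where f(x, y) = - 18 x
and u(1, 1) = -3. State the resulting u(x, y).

Answer: u(x, y) = - 3 x y^{2}

Derivation:
Substitute the ansatz u = A x y^{2} into the left-hand side.
Derivatives of the ansatz:
  u_yyy = 0
  u_yy = 2 A x
Term by term:
  2·u_yyy = 0
  3·u_yy = 6 A x
So the left-hand side equals
  6 A x
This must equal f(x, y) = - 18 x identically.
Matching coefficients of the independent functions:
  [x]:  6 A = -18
Solving: A = -3.
Check against the point condition:
  u(1, 1) = -3  ⟹  A = -3  ✓
Hence u(x, y) = - 3 x y^{2}.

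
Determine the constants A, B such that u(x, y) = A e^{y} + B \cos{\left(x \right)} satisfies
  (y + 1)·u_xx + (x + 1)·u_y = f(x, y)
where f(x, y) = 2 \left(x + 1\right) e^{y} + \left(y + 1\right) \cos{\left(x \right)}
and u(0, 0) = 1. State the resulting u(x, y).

Answer: u(x, y) = 2 e^{y} - \cos{\left(x \right)}

Derivation:
Substitute the ansatz u = A e^{y} + B \cos{\left(x \right)} into the left-hand side.
Derivatives of the ansatz:
  u_xx = - B \cos{\left(x \right)}
  u_y = A e^{y}
Term by term:
  (y + 1)·u_xx = - B y \cos{\left(x \right)} - B \cos{\left(x \right)}
  (x + 1)·u_y = A x e^{y} + A e^{y}
So the left-hand side equals
  A x e^{y} + A e^{y} - B y \cos{\left(x \right)} - B \cos{\left(x \right)}
This must equal f(x, y) identically; expanded, f = 2 x e^{y} + y \cos{\left(x \right)} + 2 e^{y} + \cos{\left(x \right)}.
Matching coefficients of the independent functions:
  [x e^{y}, e^{y}]:  A = 2
  [y \cos{\left(x \right)}, \cos{\left(x \right)}]:  - B = 1
Solving: A = 2, B = -1.
Check against the point condition:
  u(0, 0) = 1  ⟹  A + B = 1  ✓
Hence u(x, y) = 2 e^{y} - \cos{\left(x \right)}.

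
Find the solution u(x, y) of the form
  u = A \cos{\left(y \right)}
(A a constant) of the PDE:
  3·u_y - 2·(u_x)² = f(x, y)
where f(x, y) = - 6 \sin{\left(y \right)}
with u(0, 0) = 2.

Substitute the ansatz u = A \cos{\left(y \right)} into the left-hand side.
Derivatives of the ansatz:
  u_y = - A \sin{\left(y \right)}
  u_x = 0
Term by term:
  3·u_y = - 3 A \sin{\left(y \right)}
  -2·(u_x)² = 0
So the left-hand side equals
  - 3 A \sin{\left(y \right)}
This must equal f(x, y) = - 6 \sin{\left(y \right)} identically.
Matching coefficients of the independent functions:
  [\sin{\left(y \right)}]:  - 3 A = -6
Solving: A = 2.
Check against the point condition:
  u(0, 0) = 2  ⟹  A = 2  ✓
Hence u(x, y) = 2 \cos{\left(y \right)}.

Answer: u(x, y) = 2 \cos{\left(y \right)}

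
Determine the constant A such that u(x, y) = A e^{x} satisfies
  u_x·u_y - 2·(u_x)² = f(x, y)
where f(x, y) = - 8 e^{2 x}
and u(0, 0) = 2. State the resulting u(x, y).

Answer: u(x, y) = 2 e^{x}

Derivation:
Substitute the ansatz u = A e^{x} into the left-hand side.
Derivatives of the ansatz:
  u_x = A e^{x}
  u_y = 0
Term by term:
  u_x·u_y = 0
  -2·(u_x)² = - 2 A^{2} e^{2 x}
So the left-hand side equals
  - 2 A^{2} e^{2 x}
This must equal f(x, y) = - 8 e^{2 x} identically.
Matching coefficients of the independent functions:
  [e^{2 x}]:  - 2 A^{2} = -8
These equations allow (A) = (-2) or (2).
Impose the point condition(s):
  u(0, 0) = 2  ⟹  A = 2
Only A = 2 satisfies everything.
Hence u(x, y) = 2 e^{x}.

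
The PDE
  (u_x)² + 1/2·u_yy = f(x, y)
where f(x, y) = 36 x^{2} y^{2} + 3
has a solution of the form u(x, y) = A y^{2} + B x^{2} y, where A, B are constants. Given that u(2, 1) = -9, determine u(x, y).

Answer: u(x, y) = - 3 x^{2} y + 3 y^{2}

Derivation:
Substitute the ansatz u = A y^{2} + B x^{2} y into the left-hand side.
Derivatives of the ansatz:
  u_x = 2 B x y
  u_yy = 2 A
Term by term:
  (u_x)² = 4 B^{2} x^{2} y^{2}
  1/2·u_yy = A
So the left-hand side equals
  A + 4 B^{2} x^{2} y^{2}
This must equal f(x, y) = 36 x^{2} y^{2} + 3 identically.
Matching coefficients of the independent functions:
  [constant term]:  A = 3
  [x^{2} y^{2}]:  4 B^{2} = 36
These equations allow (A, B) = (3, -3) or (3, 3).
Impose the point condition(s):
  u(2, 1) = -9  ⟹  A + 4 B = -9
Only A = 3, B = -3 satisfies everything.
Hence u(x, y) = - 3 x^{2} y + 3 y^{2}.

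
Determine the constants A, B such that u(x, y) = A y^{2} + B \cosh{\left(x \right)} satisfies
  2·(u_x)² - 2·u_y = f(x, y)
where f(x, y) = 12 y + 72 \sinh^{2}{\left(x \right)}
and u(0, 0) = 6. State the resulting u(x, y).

Substitute the ansatz u = A y^{2} + B \cosh{\left(x \right)} into the left-hand side.
Derivatives of the ansatz:
  u_x = B \sinh{\left(x \right)}
  u_y = 2 A y
Term by term:
  2·(u_x)² = 2 B^{2} \sinh^{2}{\left(x \right)}
  -2·u_y = - 4 A y
So the left-hand side equals
  - 4 A y + 2 B^{2} \sinh^{2}{\left(x \right)}
This must equal f(x, y) = 12 y + 72 \sinh^{2}{\left(x \right)} identically.
Matching coefficients of the independent functions:
  [y]:  - 4 A = 12
  [\sinh^{2}{\left(x \right)}]:  2 B^{2} = 72
These equations allow (A, B) = (-3, -6) or (-3, 6).
Impose the point condition(s):
  u(0, 0) = 6  ⟹  B = 6
Only A = -3, B = 6 satisfies everything.
Hence u(x, y) = - 3 y^{2} + 6 \cosh{\left(x \right)}.

Answer: u(x, y) = - 3 y^{2} + 6 \cosh{\left(x \right)}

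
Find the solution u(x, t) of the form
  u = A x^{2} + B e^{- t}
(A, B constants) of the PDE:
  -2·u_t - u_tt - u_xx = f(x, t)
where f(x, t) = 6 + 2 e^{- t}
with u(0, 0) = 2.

Substitute the ansatz u = A x^{2} + B e^{- t} into the left-hand side.
Derivatives of the ansatz:
  u_t = - B e^{- t}
  u_tt = B e^{- t}
  u_xx = 2 A
Term by term:
  -2·u_t = 2 B e^{- t}
  -u_tt = - B e^{- t}
  -u_xx = - 2 A
So the left-hand side equals
  - 2 A + B e^{- t}
This must equal f(x, t) = 6 + 2 e^{- t} identically.
Matching coefficients of the independent functions:
  [constant term]:  - 2 A = 6
  [e^{- t}]:  B = 2
Solving: A = -3, B = 2.
Check against the point condition:
  u(0, 0) = 2  ⟹  B = 2  ✓
Hence u(x, t) = - 3 x^{2} + 2 e^{- t}.

Answer: u(x, t) = - 3 x^{2} + 2 e^{- t}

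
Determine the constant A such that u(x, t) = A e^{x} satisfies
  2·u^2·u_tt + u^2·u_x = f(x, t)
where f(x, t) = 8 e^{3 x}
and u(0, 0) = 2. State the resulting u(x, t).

Substitute the ansatz u = A e^{x} into the left-hand side.
Derivatives of the ansatz:
  u_tt = 0
  u_x = A e^{x}
Term by term:
  2·u^2·u_tt = 0
  u^2·u_x = A^{3} e^{3 x}
So the left-hand side equals
  A^{3} e^{3 x}
This must equal f(x, t) = 8 e^{3 x} identically.
Matching coefficients of the independent functions:
  [e^{3 x}]:  A^{3} = 8
Solving: A = 2.
Check against the point condition:
  u(0, 0) = 2  ⟹  A = 2  ✓
Hence u(x, t) = 2 e^{x}.

Answer: u(x, t) = 2 e^{x}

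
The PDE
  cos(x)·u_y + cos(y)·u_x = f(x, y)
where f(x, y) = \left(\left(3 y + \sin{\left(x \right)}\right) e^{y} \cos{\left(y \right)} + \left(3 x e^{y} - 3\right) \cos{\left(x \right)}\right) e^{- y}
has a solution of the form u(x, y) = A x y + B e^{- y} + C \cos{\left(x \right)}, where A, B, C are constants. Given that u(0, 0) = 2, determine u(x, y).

Answer: u(x, y) = 3 x y - \cos{\left(x \right)} + 3 e^{- y}

Derivation:
Substitute the ansatz u = A x y + B e^{- y} + C \cos{\left(x \right)} into the left-hand side.
Derivatives of the ansatz:
  u_y = A x - B e^{- y}
  u_x = A y - C \sin{\left(x \right)}
Term by term:
  cos(x)·u_y = A x \cos{\left(x \right)} - B e^{- y} \cos{\left(x \right)}
  cos(y)·u_x = A y \cos{\left(y \right)} - C \sin{\left(x \right)} \cos{\left(y \right)}
So the left-hand side equals
  A x \cos{\left(x \right)} + A y \cos{\left(y \right)} - B e^{- y} \cos{\left(x \right)} - C \sin{\left(x \right)} \cos{\left(y \right)}
This must equal f(x, y) identically; expanded, f = 3 x \cos{\left(x \right)} + 3 y \cos{\left(y \right)} + \sin{\left(x \right)} \cos{\left(y \right)} - 3 e^{- y} \cos{\left(x \right)}.
Matching coefficients of the independent functions:
  [x \cos{\left(x \right)}, y \cos{\left(y \right)}]:  A = 3
  [e^{- y} \cos{\left(x \right)}]:  - B = -3
  [\sin{\left(x \right)} \cos{\left(y \right)}]:  - C = 1
Solving: A = 3, B = 3, C = -1.
Check against the point condition:
  u(0, 0) = 2  ⟹  B + C = 2  ✓
Hence u(x, y) = 3 x y - \cos{\left(x \right)} + 3 e^{- y}.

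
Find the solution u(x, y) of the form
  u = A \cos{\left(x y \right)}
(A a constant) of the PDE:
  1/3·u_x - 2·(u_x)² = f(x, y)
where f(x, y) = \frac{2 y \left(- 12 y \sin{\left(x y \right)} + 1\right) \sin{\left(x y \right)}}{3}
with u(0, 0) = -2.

Substitute the ansatz u = A \cos{\left(x y \right)} into the left-hand side.
Derivatives of the ansatz:
  u_x = - A y \sin{\left(x y \right)}
Term by term:
  1/3·u_x = - \frac{A y \sin{\left(x y \right)}}{3}
  -2·(u_x)² = - 2 A^{2} y^{2} \sin^{2}{\left(x y \right)}
So the left-hand side equals
  - 2 A^{2} y^{2} \sin^{2}{\left(x y \right)} - \frac{A y \sin{\left(x y \right)}}{3}
This must equal f(x, y) identically; expanded, f = - 8 y^{2} \sin^{2}{\left(x y \right)} + \frac{2 y \sin{\left(x y \right)}}{3}.
Matching coefficients of the independent functions:
  [y \sin{\left(x y \right)}]:  - \frac{A}{3} = \frac{2}{3}
  [y^{2} \sin^{2}{\left(x y \right)}]:  - 2 A^{2} = -8
Solving: A = -2.
Check against the point condition:
  u(0, 0) = -2  ⟹  A = -2  ✓
Hence u(x, y) = - 2 \cos{\left(x y \right)}.

Answer: u(x, y) = - 2 \cos{\left(x y \right)}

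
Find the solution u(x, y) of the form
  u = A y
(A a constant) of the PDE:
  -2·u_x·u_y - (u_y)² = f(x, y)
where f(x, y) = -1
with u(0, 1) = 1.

Substitute the ansatz u = A y into the left-hand side.
Derivatives of the ansatz:
  u_x = 0
  u_y = A
Term by term:
  -2·u_x·u_y = 0
  -(u_y)² = - A^{2}
So the left-hand side equals
  - A^{2}
This must equal f(x, y) = -1 identically.
Matching coefficients of the independent functions:
  [constant term]:  - A^{2} = -1
These equations allow (A) = (-1) or (1).
Impose the point condition(s):
  u(0, 1) = 1  ⟹  A = 1
Only A = 1 satisfies everything.
Hence u(x, y) = y.

Answer: u(x, y) = y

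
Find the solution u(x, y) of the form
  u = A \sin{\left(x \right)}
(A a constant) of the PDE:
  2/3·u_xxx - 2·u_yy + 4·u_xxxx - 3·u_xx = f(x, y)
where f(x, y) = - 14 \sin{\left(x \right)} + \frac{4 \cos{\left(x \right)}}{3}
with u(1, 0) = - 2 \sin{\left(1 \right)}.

Answer: u(x, y) = - 2 \sin{\left(x \right)}

Derivation:
Substitute the ansatz u = A \sin{\left(x \right)} into the left-hand side.
Derivatives of the ansatz:
  u_xxx = - A \cos{\left(x \right)}
  u_yy = 0
  u_xxxx = A \sin{\left(x \right)}
  u_xx = - A \sin{\left(x \right)}
Term by term:
  2/3·u_xxx = - \frac{2 A \cos{\left(x \right)}}{3}
  -2·u_yy = 0
  4·u_xxxx = 4 A \sin{\left(x \right)}
  -3·u_xx = 3 A \sin{\left(x \right)}
So the left-hand side equals
  7 A \sin{\left(x \right)} - \frac{2 A \cos{\left(x \right)}}{3}
This must equal f(x, y) = - 14 \sin{\left(x \right)} + \frac{4 \cos{\left(x \right)}}{3} identically.
Matching coefficients of the independent functions:
  [\sin{\left(x \right)}]:  7 A = -14
  [\cos{\left(x \right)}]:  - \frac{2 A}{3} = \frac{4}{3}
Solving: A = -2.
Check against the point condition:
  u(1, 0) = - 2 \sin{\left(1 \right)}  ⟹  A \sin{\left(1 \right)} = - 2 \sin{\left(1 \right)}  ✓
Hence u(x, y) = - 2 \sin{\left(x \right)}.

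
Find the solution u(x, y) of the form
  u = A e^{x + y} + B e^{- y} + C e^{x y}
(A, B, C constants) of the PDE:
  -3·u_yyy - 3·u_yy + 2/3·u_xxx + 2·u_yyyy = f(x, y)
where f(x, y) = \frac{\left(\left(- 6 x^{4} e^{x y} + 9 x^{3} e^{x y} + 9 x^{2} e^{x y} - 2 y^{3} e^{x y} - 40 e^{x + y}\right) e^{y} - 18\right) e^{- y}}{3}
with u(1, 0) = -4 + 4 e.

Substitute the ansatz u = A e^{x + y} + B e^{- y} + C e^{x y} into the left-hand side.
Derivatives of the ansatz:
  u_yyy = A e^{x} e^{y} - B e^{- y} + C x^{3} e^{x y}
  u_yy = A e^{x} e^{y} + B e^{- y} + C x^{2} e^{x y}
  u_xxx = A e^{x} e^{y} + C y^{3} e^{x y}
  u_yyyy = A e^{x} e^{y} + B e^{- y} + C x^{4} e^{x y}
Term by term:
  -3·u_yyy = - 3 A e^{x} e^{y} + 3 B e^{- y} - 3 C x^{3} e^{x y}
  -3·u_yy = - 3 A e^{x} e^{y} - 3 B e^{- y} - 3 C x^{2} e^{x y}
  2/3·u_xxx = \frac{2 A e^{x} e^{y}}{3} + \frac{2 C y^{3} e^{x y}}{3}
  2·u_yyyy = 2 A e^{x} e^{y} + 2 B e^{- y} + 2 C x^{4} e^{x y}
So the left-hand side equals
  - \frac{10 A e^{x} e^{y}}{3} + 2 B e^{- y} + 2 C x^{4} e^{x y} - 3 C x^{3} e^{x y} - 3 C x^{2} e^{x y} + \frac{2 C y^{3} e^{x y}}{3}
This must equal f(x, y) identically; expanded, f = - 2 x^{4} e^{x y} + 3 x^{3} e^{x y} + 3 x^{2} e^{x y} - \frac{2 y^{3} e^{x y}}{3} - \frac{40 e^{x} e^{y}}{3} - 6 e^{- y}.
Matching coefficients of the independent functions:
  [x^{2} e^{x y}, x^{3} e^{x y}]:  - 3 C = 3
  [x^{4} e^{x y}]:  2 C = -2
  [y^{3} e^{x y}]:  \frac{2 C}{3} = - \frac{2}{3}
  [e^{x} e^{y}]:  - \frac{10 A}{3} = - \frac{40}{3}
  [e^{- y}]:  2 B = -6
Solving: A = 4, B = -3, C = -1.
Check against the point condition:
  u(1, 0) = -4 + 4 e  ⟹  e A + B + C = -4 + 4 e  ✓
Hence u(x, y) = - e^{x y} + 4 e^{x + y} - 3 e^{- y}.

Answer: u(x, y) = - e^{x y} + 4 e^{x + y} - 3 e^{- y}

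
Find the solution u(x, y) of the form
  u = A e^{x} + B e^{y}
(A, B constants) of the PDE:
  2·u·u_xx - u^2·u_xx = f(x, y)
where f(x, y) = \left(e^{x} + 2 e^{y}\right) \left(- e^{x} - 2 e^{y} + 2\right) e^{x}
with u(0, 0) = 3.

Answer: u(x, y) = e^{x} + 2 e^{y}

Derivation:
Substitute the ansatz u = A e^{x} + B e^{y} into the left-hand side.
Derivatives of the ansatz:
  u_xx = A e^{x}
Term by term:
  2·u·u_xx = 2 A^{2} e^{2 x} + 2 A B e^{x} e^{y}
  -u^2·u_xx = - A^{3} e^{3 x} - 2 A^{2} B e^{2 x} e^{y} - A B^{2} e^{x} e^{2 y}
So the left-hand side equals
  - A^{3} e^{3 x} - 2 A^{2} B e^{2 x} e^{y} + 2 A^{2} e^{2 x} - A B^{2} e^{x} e^{2 y} + 2 A B e^{x} e^{y}
This must equal f(x, y) identically; expanded, f = - e^{3 x} - 4 e^{2 x} e^{y} + 2 e^{2 x} - 4 e^{x} e^{2 y} + 4 e^{x} e^{y}.
Matching coefficients of the independent functions:
  [e^{x} e^{y}]:  2 A B = 4
  [e^{x} e^{2 y}]:  - A B^{2} = -4
  [e^{2 x} e^{y}]:  - 2 A^{2} B = -4
  [e^{2 x}]:  2 A^{2} = 2
  [e^{3 x}]:  - A^{3} = -1
Solving: A = 1, B = 2.
Check against the point condition:
  u(0, 0) = 3  ⟹  A + B = 3  ✓
Hence u(x, y) = e^{x} + 2 e^{y}.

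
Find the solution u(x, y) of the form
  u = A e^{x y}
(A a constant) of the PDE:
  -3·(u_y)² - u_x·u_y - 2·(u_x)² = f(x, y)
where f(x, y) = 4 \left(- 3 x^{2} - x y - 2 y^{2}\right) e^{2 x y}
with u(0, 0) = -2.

Answer: u(x, y) = - 2 e^{x y}

Derivation:
Substitute the ansatz u = A e^{x y} into the left-hand side.
Derivatives of the ansatz:
  u_y = A x e^{x y}
  u_x = A y e^{x y}
Term by term:
  -3·(u_y)² = - 3 A^{2} x^{2} e^{2 x y}
  -u_x·u_y = - A^{2} x y e^{2 x y}
  -2·(u_x)² = - 2 A^{2} y^{2} e^{2 x y}
So the left-hand side equals
  - 3 A^{2} x^{2} e^{2 x y} - A^{2} x y e^{2 x y} - 2 A^{2} y^{2} e^{2 x y}
This must equal f(x, y) identically; expanded, f = - 12 x^{2} e^{2 x y} - 4 x y e^{2 x y} - 8 y^{2} e^{2 x y}.
Matching coefficients of the independent functions:
  [x^{2} e^{2 x y}]:  - 3 A^{2} = -12
  [y^{2} e^{2 x y}]:  - 2 A^{2} = -8
  [x y e^{2 x y}]:  - A^{2} = -4
These equations allow (A) = (-2) or (2).
Impose the point condition(s):
  u(0, 0) = -2  ⟹  A = -2
Only A = -2 satisfies everything.
Hence u(x, y) = - 2 e^{x y}.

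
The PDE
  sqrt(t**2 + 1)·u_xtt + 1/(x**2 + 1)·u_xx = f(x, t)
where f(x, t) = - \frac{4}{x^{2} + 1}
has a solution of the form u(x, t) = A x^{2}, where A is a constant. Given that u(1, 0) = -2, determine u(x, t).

Answer: u(x, t) = - 2 x^{2}

Derivation:
Substitute the ansatz u = A x^{2} into the left-hand side.
Derivatives of the ansatz:
  u_xtt = 0
  u_xx = 2 A
Term by term:
  sqrt(t**2 + 1)·u_xtt = 0
  1/(x**2 + 1)·u_xx = \frac{2 A}{x^{2} + 1}
So the left-hand side equals
  \frac{2 A}{x^{2} + 1}
This must equal f(x, t) = - \frac{4}{x^{2} + 1} identically.
Matching coefficients of the independent functions:
  [\frac{1}{x^{2} + 1}]:  2 A = -4
Solving: A = -2.
Check against the point condition:
  u(1, 0) = -2  ⟹  A = -2  ✓
Hence u(x, t) = - 2 x^{2}.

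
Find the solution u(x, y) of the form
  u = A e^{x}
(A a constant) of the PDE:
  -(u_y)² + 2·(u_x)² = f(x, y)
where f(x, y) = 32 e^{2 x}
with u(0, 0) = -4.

Substitute the ansatz u = A e^{x} into the left-hand side.
Derivatives of the ansatz:
  u_y = 0
  u_x = A e^{x}
Term by term:
  -(u_y)² = 0
  2·(u_x)² = 2 A^{2} e^{2 x}
So the left-hand side equals
  2 A^{2} e^{2 x}
This must equal f(x, y) = 32 e^{2 x} identically.
Matching coefficients of the independent functions:
  [e^{2 x}]:  2 A^{2} = 32
These equations allow (A) = (-4) or (4).
Impose the point condition(s):
  u(0, 0) = -4  ⟹  A = -4
Only A = -4 satisfies everything.
Hence u(x, y) = - 4 e^{x}.

Answer: u(x, y) = - 4 e^{x}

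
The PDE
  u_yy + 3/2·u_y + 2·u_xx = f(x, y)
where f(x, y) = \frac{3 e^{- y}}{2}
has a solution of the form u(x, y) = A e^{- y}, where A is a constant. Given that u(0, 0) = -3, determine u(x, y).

Substitute the ansatz u = A e^{- y} into the left-hand side.
Derivatives of the ansatz:
  u_yy = A e^{- y}
  u_y = - A e^{- y}
  u_xx = 0
Term by term:
  u_yy = A e^{- y}
  3/2·u_y = - \frac{3 A e^{- y}}{2}
  2·u_xx = 0
So the left-hand side equals
  - \frac{A e^{- y}}{2}
This must equal f(x, y) = \frac{3 e^{- y}}{2} identically.
Matching coefficients of the independent functions:
  [e^{- y}]:  - \frac{A}{2} = \frac{3}{2}
Solving: A = -3.
Check against the point condition:
  u(0, 0) = -3  ⟹  A = -3  ✓
Hence u(x, y) = - 3 e^{- y}.

Answer: u(x, y) = - 3 e^{- y}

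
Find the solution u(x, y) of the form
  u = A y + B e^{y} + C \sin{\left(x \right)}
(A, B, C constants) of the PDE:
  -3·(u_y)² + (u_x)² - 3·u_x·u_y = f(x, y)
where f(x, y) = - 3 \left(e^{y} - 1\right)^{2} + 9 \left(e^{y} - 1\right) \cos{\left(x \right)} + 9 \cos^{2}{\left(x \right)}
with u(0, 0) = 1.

Substitute the ansatz u = A y + B e^{y} + C \sin{\left(x \right)} into the left-hand side.
Derivatives of the ansatz:
  u_y = A + B e^{y}
  u_x = C \cos{\left(x \right)}
Term by term:
  -3·(u_y)² = - 3 A^{2} - 6 A B e^{y} - 3 B^{2} e^{2 y}
  (u_x)² = C^{2} \cos^{2}{\left(x \right)}
  -3·u_x·u_y = - 3 A C \cos{\left(x \right)} - 3 B C e^{y} \cos{\left(x \right)}
So the left-hand side equals
  - 3 A^{2} - 6 A B e^{y} - 3 A C \cos{\left(x \right)} - 3 B^{2} e^{2 y} - 3 B C e^{y} \cos{\left(x \right)} + C^{2} \cos^{2}{\left(x \right)}
This must equal f(x, y) identically; expanded, f = - 3 e^{2 y} + 9 e^{y} \cos{\left(x \right)} + 6 e^{y} + 9 \cos^{2}{\left(x \right)} - 9 \cos{\left(x \right)} - 3.
Matching coefficients of the independent functions:
  [constant term]:  - 3 A^{2} = -3
  [e^{y} \cos{\left(x \right)}]:  - 3 B C = 9
  [e^{y}]:  - 6 A B = 6
  [e^{2 y}]:  - 3 B^{2} = -3
  [\cos{\left(x \right)}]:  - 3 A C = -9
  [\cos^{2}{\left(x \right)}]:  C^{2} = 9
These equations allow (A, B, C) = (-1, 1, -3) or (1, -1, 3).
Impose the point condition(s):
  u(0, 0) = 1  ⟹  B = 1
Only A = -1, B = 1, C = -3 satisfies everything.
Hence u(x, y) = - y + e^{y} - 3 \sin{\left(x \right)}.

Answer: u(x, y) = - y + e^{y} - 3 \sin{\left(x \right)}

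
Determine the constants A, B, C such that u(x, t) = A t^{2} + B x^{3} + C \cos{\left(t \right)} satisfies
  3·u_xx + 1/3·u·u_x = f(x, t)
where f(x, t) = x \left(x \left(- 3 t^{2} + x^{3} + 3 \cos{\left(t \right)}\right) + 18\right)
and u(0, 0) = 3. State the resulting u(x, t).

Answer: u(x, t) = - 3 t^{2} + x^{3} + 3 \cos{\left(t \right)}

Derivation:
Substitute the ansatz u = A t^{2} + B x^{3} + C \cos{\left(t \right)} into the left-hand side.
Derivatives of the ansatz:
  u_xx = 6 B x
  u_x = 3 B x^{2}
Term by term:
  3·u_xx = 18 B x
  1/3·u·u_x = A B t^{2} x^{2} + B^{2} x^{5} + B C x^{2} \cos{\left(t \right)}
So the left-hand side equals
  A B t^{2} x^{2} + B^{2} x^{5} + B C x^{2} \cos{\left(t \right)} + 18 B x
This must equal f(x, t) identically; expanded, f = - 3 t^{2} x^{2} + x^{5} + 3 x^{2} \cos{\left(t \right)} + 18 x.
Matching coefficients of the independent functions:
  [x]:  18 B = 18
  [x^{5}]:  B^{2} = 1
  [t^{2} x^{2}]:  A B = -3
  [x^{2} \cos{\left(t \right)}]:  B C = 3
Solving: A = -3, B = 1, C = 3.
Check against the point condition:
  u(0, 0) = 3  ⟹  C = 3  ✓
Hence u(x, t) = - 3 t^{2} + x^{3} + 3 \cos{\left(t \right)}.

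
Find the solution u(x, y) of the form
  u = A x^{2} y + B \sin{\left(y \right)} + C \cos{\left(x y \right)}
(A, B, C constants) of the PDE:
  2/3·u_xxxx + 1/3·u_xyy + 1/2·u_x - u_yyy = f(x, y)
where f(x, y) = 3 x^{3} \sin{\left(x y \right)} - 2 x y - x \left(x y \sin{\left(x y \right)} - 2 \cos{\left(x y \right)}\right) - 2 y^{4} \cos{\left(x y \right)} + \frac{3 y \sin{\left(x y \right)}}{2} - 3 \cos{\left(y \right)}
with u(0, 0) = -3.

Substitute the ansatz u = A x^{2} y + B \sin{\left(y \right)} + C \cos{\left(x y \right)} into the left-hand side.
Derivatives of the ansatz:
  u_xxxx = C y^{4} \cos{\left(x y \right)}
  u_xyy = C x^{2} y \sin{\left(x y \right)} - 2 C x \cos{\left(x y \right)}
  u_x = 2 A x y - C y \sin{\left(x y \right)}
  u_yyy = - B \cos{\left(y \right)} + C x^{3} \sin{\left(x y \right)}
Term by term:
  2/3·u_xxxx = \frac{2 C y^{4} \cos{\left(x y \right)}}{3}
  1/3·u_xyy = \frac{C x^{2} y \sin{\left(x y \right)}}{3} - \frac{2 C x \cos{\left(x y \right)}}{3}
  1/2·u_x = A x y - \frac{C y \sin{\left(x y \right)}}{2}
  -u_yyy = B \cos{\left(y \right)} - C x^{3} \sin{\left(x y \right)}
So the left-hand side equals
  A x y + B \cos{\left(y \right)} - C x^{3} \sin{\left(x y \right)} + \frac{C x^{2} y \sin{\left(x y \right)}}{3} - \frac{2 C x \cos{\left(x y \right)}}{3} + \frac{2 C y^{4} \cos{\left(x y \right)}}{3} - \frac{C y \sin{\left(x y \right)}}{2}
This must equal f(x, y) identically; expanded, f = 3 x^{3} \sin{\left(x y \right)} - x^{2} y \sin{\left(x y \right)} - 2 x y + 2 x \cos{\left(x y \right)} - 2 y^{4} \cos{\left(x y \right)} + \frac{3 y \sin{\left(x y \right)}}{2} - 3 \cos{\left(y \right)}.
Matching coefficients of the independent functions:
  [x y]:  A = -2
  [x \cos{\left(x y \right)}]:  - \frac{2 C}{3} = 2
  [x^{3} \sin{\left(x y \right)}]:  - C = 3
  [y \sin{\left(x y \right)}]:  - \frac{C}{2} = \frac{3}{2}
  [y^{4} \cos{\left(x y \right)}]:  \frac{2 C}{3} = -2
  [x^{2} y \sin{\left(x y \right)}]:  \frac{C}{3} = -1
  [\cos{\left(y \right)}]:  B = -3
Solving: A = -2, B = -3, C = -3.
Check against the point condition:
  u(0, 0) = -3  ⟹  C = -3  ✓
Hence u(x, y) = - 2 x^{2} y - 3 \sin{\left(y \right)} - 3 \cos{\left(x y \right)}.

Answer: u(x, y) = - 2 x^{2} y - 3 \sin{\left(y \right)} - 3 \cos{\left(x y \right)}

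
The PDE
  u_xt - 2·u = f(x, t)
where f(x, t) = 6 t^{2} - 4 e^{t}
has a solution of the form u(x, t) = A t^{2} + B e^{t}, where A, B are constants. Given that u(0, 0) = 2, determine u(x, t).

Answer: u(x, t) = - 3 t^{2} + 2 e^{t}

Derivation:
Substitute the ansatz u = A t^{2} + B e^{t} into the left-hand side.
Derivatives of the ansatz:
  u_xt = 0
Term by term:
  u_xt = 0
  -2·u = - 2 A t^{2} - 2 B e^{t}
So the left-hand side equals
  - 2 A t^{2} - 2 B e^{t}
This must equal f(x, t) = 6 t^{2} - 4 e^{t} identically.
Matching coefficients of the independent functions:
  [t^{2}]:  - 2 A = 6
  [e^{t}]:  - 2 B = -4
Solving: A = -3, B = 2.
Check against the point condition:
  u(0, 0) = 2  ⟹  B = 2  ✓
Hence u(x, t) = - 3 t^{2} + 2 e^{t}.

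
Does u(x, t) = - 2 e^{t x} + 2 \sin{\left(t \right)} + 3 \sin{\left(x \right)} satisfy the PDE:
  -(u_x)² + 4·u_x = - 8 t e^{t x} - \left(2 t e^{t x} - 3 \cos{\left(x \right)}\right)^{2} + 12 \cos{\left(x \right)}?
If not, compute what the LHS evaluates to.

Evaluate each term of the left-hand side for u = - 2 e^{t x} + 2 \sin{\left(t \right)} + 3 \sin{\left(x \right)}.
Derivatives:
  u_x = - 2 t e^{t x} + 3 \cos{\left(x \right)}
Terms:
  -(u_x)² = - \left(2 t e^{t x} - 3 \cos{\left(x \right)}\right)^{2}
  4·u_x = - 8 t e^{t x} + 12 \cos{\left(x \right)}
Sum: LHS = - 8 t e^{t x} - \left(2 t e^{t x} - 3 \cos{\left(x \right)}\right)^{2} + 12 \cos{\left(x \right)}
This is exactly the given right-hand side, so u is a solution.

Answer: Yes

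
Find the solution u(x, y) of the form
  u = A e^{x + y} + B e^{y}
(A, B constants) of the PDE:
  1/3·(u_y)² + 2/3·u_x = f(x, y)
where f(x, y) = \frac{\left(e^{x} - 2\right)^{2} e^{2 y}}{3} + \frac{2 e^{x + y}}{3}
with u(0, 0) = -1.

Substitute the ansatz u = A e^{x + y} + B e^{y} into the left-hand side.
Derivatives of the ansatz:
  u_y = A e^{x} e^{y} + B e^{y}
  u_x = A e^{x} e^{y}
Term by term:
  1/3·(u_y)² = \frac{A^{2} e^{2 x} e^{2 y}}{3} + \frac{2 A B e^{x} e^{2 y}}{3} + \frac{B^{2} e^{2 y}}{3}
  2/3·u_x = \frac{2 A e^{x} e^{y}}{3}
So the left-hand side equals
  \frac{A^{2} e^{2 x} e^{2 y}}{3} + \frac{2 A B e^{x} e^{2 y}}{3} + \frac{2 A e^{x} e^{y}}{3} + \frac{B^{2} e^{2 y}}{3}
This must equal f(x, y) identically; expanded, f = \frac{e^{2 x} e^{2 y}}{3} - \frac{4 e^{x} e^{2 y}}{3} + \frac{2 e^{x} e^{y}}{3} + \frac{4 e^{2 y}}{3}.
Matching coefficients of the independent functions:
  [e^{x} e^{y}]:  \frac{2 A}{3} = \frac{2}{3}
  [e^{x} e^{2 y}]:  \frac{2 A B}{3} = - \frac{4}{3}
  [e^{2 x} e^{2 y}]:  \frac{A^{2}}{3} = \frac{1}{3}
  [e^{2 y}]:  \frac{B^{2}}{3} = \frac{4}{3}
Solving: A = 1, B = -2.
Check against the point condition:
  u(0, 0) = -1  ⟹  A + B = -1  ✓
Hence u(x, y) = - 2 e^{y} + e^{x + y}.

Answer: u(x, y) = - 2 e^{y} + e^{x + y}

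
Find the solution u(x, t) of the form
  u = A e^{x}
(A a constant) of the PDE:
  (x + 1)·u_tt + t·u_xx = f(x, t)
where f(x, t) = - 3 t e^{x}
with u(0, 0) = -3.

Substitute the ansatz u = A e^{x} into the left-hand side.
Derivatives of the ansatz:
  u_tt = 0
  u_xx = A e^{x}
Term by term:
  (x + 1)·u_tt = 0
  t·u_xx = A t e^{x}
So the left-hand side equals
  A t e^{x}
This must equal f(x, t) = - 3 t e^{x} identically.
Matching coefficients of the independent functions:
  [t e^{x}]:  A = -3
Solving: A = -3.
Check against the point condition:
  u(0, 0) = -3  ⟹  A = -3  ✓
Hence u(x, t) = - 3 e^{x}.

Answer: u(x, t) = - 3 e^{x}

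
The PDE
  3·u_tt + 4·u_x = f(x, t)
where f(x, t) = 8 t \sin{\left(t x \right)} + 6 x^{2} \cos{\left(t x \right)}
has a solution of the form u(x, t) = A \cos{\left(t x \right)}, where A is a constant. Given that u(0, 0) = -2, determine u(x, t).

Substitute the ansatz u = A \cos{\left(t x \right)} into the left-hand side.
Derivatives of the ansatz:
  u_tt = - A x^{2} \cos{\left(t x \right)}
  u_x = - A t \sin{\left(t x \right)}
Term by term:
  3·u_tt = - 3 A x^{2} \cos{\left(t x \right)}
  4·u_x = - 4 A t \sin{\left(t x \right)}
So the left-hand side equals
  - 4 A t \sin{\left(t x \right)} - 3 A x^{2} \cos{\left(t x \right)}
This must equal f(x, t) = 8 t \sin{\left(t x \right)} + 6 x^{2} \cos{\left(t x \right)} identically.
Matching coefficients of the independent functions:
  [t \sin{\left(t x \right)}]:  - 4 A = 8
  [x^{2} \cos{\left(t x \right)}]:  - 3 A = 6
Solving: A = -2.
Check against the point condition:
  u(0, 0) = -2  ⟹  A = -2  ✓
Hence u(x, t) = - 2 \cos{\left(t x \right)}.

Answer: u(x, t) = - 2 \cos{\left(t x \right)}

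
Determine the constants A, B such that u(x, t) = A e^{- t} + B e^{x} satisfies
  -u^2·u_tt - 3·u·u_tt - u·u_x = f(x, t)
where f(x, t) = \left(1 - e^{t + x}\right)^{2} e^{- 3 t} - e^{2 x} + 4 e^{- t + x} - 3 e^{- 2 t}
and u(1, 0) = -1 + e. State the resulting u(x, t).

Answer: u(x, t) = e^{x} - e^{- t}

Derivation:
Substitute the ansatz u = A e^{- t} + B e^{x} into the left-hand side.
Derivatives of the ansatz:
  u_tt = A e^{- t}
  u_x = B e^{x}
Term by term:
  -u^2·u_tt = - A^{3} e^{- 3 t} - 2 A^{2} B e^{- 2 t} e^{x} - A B^{2} e^{- t} e^{2 x}
  -3·u·u_tt = - 3 A^{2} e^{- 2 t} - 3 A B e^{- t} e^{x}
  -u·u_x = - A B e^{- t} e^{x} - B^{2} e^{2 x}
So the left-hand side equals
  - A^{3} e^{- 3 t} - 2 A^{2} B e^{- 2 t} e^{x} - 3 A^{2} e^{- 2 t} - A B^{2} e^{- t} e^{2 x} - 4 A B e^{- t} e^{x} - B^{2} e^{2 x}
This must equal f(x, t) identically; expanded, f = - e^{2 x} + e^{- t} e^{2 x} + 4 e^{- t} e^{x} - 2 e^{- 2 t} e^{x} - 3 e^{- 2 t} + e^{- 3 t}.
Matching coefficients of the independent functions:
  [e^{- 2 t} e^{x}]:  - 2 A^{2} B = -2
  [e^{- t} e^{x}]:  - 4 A B = 4
  [e^{- t} e^{2 x}]:  - A B^{2} = 1
  [e^{- 3 t}]:  - A^{3} = 1
  [e^{- 2 t}]:  - 3 A^{2} = -3
  [e^{2 x}]:  - B^{2} = -1
Solving: A = -1, B = 1.
Check against the point condition:
  u(1, 0) = -1 + e  ⟹  A + e B = -1 + e  ✓
Hence u(x, t) = e^{x} - e^{- t}.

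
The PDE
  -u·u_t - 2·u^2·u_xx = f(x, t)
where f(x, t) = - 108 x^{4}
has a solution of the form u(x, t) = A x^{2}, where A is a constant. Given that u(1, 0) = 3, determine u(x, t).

Substitute the ansatz u = A x^{2} into the left-hand side.
Derivatives of the ansatz:
  u_t = 0
  u_xx = 2 A
Term by term:
  -u·u_t = 0
  -2·u^2·u_xx = - 4 A^{3} x^{4}
So the left-hand side equals
  - 4 A^{3} x^{4}
This must equal f(x, t) = - 108 x^{4} identically.
Matching coefficients of the independent functions:
  [x^{4}]:  - 4 A^{3} = -108
Solving: A = 3.
Check against the point condition:
  u(1, 0) = 3  ⟹  A = 3  ✓
Hence u(x, t) = 3 x^{2}.

Answer: u(x, t) = 3 x^{2}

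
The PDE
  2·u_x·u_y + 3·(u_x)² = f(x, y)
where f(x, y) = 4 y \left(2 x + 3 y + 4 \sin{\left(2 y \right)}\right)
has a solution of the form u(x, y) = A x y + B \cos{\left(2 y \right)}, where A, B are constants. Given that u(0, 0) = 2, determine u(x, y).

Substitute the ansatz u = A x y + B \cos{\left(2 y \right)} into the left-hand side.
Derivatives of the ansatz:
  u_x = A y
  u_y = A x - 2 B \sin{\left(2 y \right)}
Term by term:
  2·u_x·u_y = 2 A^{2} x y - 4 A B y \sin{\left(2 y \right)}
  3·(u_x)² = 3 A^{2} y^{2}
So the left-hand side equals
  2 A^{2} x y + 3 A^{2} y^{2} - 4 A B y \sin{\left(2 y \right)}
This must equal f(x, y) identically; expanded, f = 8 x y + 12 y^{2} + 16 y \sin{\left(2 y \right)}.
Matching coefficients of the independent functions:
  [y^{2}]:  3 A^{2} = 12
  [x y]:  2 A^{2} = 8
  [y \sin{\left(2 y \right)}]:  - 4 A B = 16
These equations allow (A, B) = (-2, 2) or (2, -2).
Impose the point condition(s):
  u(0, 0) = 2  ⟹  B = 2
Only A = -2, B = 2 satisfies everything.
Hence u(x, y) = - 2 x y + 2 \cos{\left(2 y \right)}.

Answer: u(x, y) = - 2 x y + 2 \cos{\left(2 y \right)}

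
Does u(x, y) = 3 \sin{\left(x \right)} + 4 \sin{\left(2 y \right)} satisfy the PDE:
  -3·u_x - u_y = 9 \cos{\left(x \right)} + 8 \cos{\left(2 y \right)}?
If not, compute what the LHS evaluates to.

Evaluate each term of the left-hand side for u = 3 \sin{\left(x \right)} + 4 \sin{\left(2 y \right)}.
Derivatives:
  u_x = 3 \cos{\left(x \right)}
  u_y = 8 \cos{\left(2 y \right)}
Terms:
  -3·u_x = - 9 \cos{\left(x \right)}
  -u_y = - 8 \cos{\left(2 y \right)}
Sum: LHS = - 9 \cos{\left(x \right)} - 8 \cos{\left(2 y \right)}
Given right-hand side: 9 \cos{\left(x \right)} + 8 \cos{\left(2 y \right)}. Difference LHS − RHS = - 18 \cos{\left(x \right)} - 16 \cos{\left(2 y \right)} ≠ 0, so u is not a solution.

Answer: No, the LHS evaluates to - 9 \cos{\left(x \right)} - 8 \cos{\left(2 y \right)}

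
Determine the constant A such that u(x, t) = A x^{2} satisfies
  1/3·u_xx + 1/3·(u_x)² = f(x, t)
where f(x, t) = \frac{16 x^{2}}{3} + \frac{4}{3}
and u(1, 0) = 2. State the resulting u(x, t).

Substitute the ansatz u = A x^{2} into the left-hand side.
Derivatives of the ansatz:
  u_xx = 2 A
  u_x = 2 A x
Term by term:
  1/3·u_xx = \frac{2 A}{3}
  1/3·(u_x)² = \frac{4 A^{2} x^{2}}{3}
So the left-hand side equals
  \frac{4 A^{2} x^{2}}{3} + \frac{2 A}{3}
This must equal f(x, t) = \frac{16 x^{2}}{3} + \frac{4}{3} identically.
Matching coefficients of the independent functions:
  [constant term]:  \frac{2 A}{3} = \frac{4}{3}
  [x^{2}]:  \frac{4 A^{2}}{3} = \frac{16}{3}
Solving: A = 2.
Check against the point condition:
  u(1, 0) = 2  ⟹  A = 2  ✓
Hence u(x, t) = 2 x^{2}.

Answer: u(x, t) = 2 x^{2}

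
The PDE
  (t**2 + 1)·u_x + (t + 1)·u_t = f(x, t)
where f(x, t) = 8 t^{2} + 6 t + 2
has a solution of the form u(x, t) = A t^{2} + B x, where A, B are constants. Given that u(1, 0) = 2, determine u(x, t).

Substitute the ansatz u = A t^{2} + B x into the left-hand side.
Derivatives of the ansatz:
  u_x = B
  u_t = 2 A t
Term by term:
  (t**2 + 1)·u_x = B t^{2} + B
  (t + 1)·u_t = 2 A t^{2} + 2 A t
So the left-hand side equals
  2 A t^{2} + 2 A t + B t^{2} + B
This must equal f(x, t) = 8 t^{2} + 6 t + 2 identically.
Matching coefficients of the independent functions:
  [constant term]:  B = 2
  [t]:  2 A = 6
  [t^{2}]:  2 A + B = 8
Solving: A = 3, B = 2.
Check against the point condition:
  u(1, 0) = 2  ⟹  B = 2  ✓
Hence u(x, t) = 3 t^{2} + 2 x.

Answer: u(x, t) = 3 t^{2} + 2 x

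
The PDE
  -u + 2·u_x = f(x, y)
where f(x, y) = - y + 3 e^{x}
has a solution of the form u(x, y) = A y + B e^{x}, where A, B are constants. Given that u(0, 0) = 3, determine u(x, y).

Substitute the ansatz u = A y + B e^{x} into the left-hand side.
Derivatives of the ansatz:
  u_x = B e^{x}
Term by term:
  -u = - A y - B e^{x}
  2·u_x = 2 B e^{x}
So the left-hand side equals
  - A y + B e^{x}
This must equal f(x, y) = - y + 3 e^{x} identically.
Matching coefficients of the independent functions:
  [y]:  - A = -1
  [e^{x}]:  B = 3
Solving: A = 1, B = 3.
Check against the point condition:
  u(0, 0) = 3  ⟹  B = 3  ✓
Hence u(x, y) = y + 3 e^{x}.

Answer: u(x, y) = y + 3 e^{x}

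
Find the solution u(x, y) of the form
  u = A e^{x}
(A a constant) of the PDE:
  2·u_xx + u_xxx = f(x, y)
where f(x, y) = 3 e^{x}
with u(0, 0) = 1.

Substitute the ansatz u = A e^{x} into the left-hand side.
Derivatives of the ansatz:
  u_xx = A e^{x}
  u_xxx = A e^{x}
Term by term:
  2·u_xx = 2 A e^{x}
  u_xxx = A e^{x}
So the left-hand side equals
  3 A e^{x}
This must equal f(x, y) = 3 e^{x} identically.
Matching coefficients of the independent functions:
  [e^{x}]:  3 A = 3
Solving: A = 1.
Check against the point condition:
  u(0, 0) = 1  ⟹  A = 1  ✓
Hence u(x, y) = e^{x}.

Answer: u(x, y) = e^{x}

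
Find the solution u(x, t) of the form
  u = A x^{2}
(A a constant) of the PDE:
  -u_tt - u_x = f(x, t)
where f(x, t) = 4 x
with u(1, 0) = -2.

Substitute the ansatz u = A x^{2} into the left-hand side.
Derivatives of the ansatz:
  u_tt = 0
  u_x = 2 A x
Term by term:
  -u_tt = 0
  -u_x = - 2 A x
So the left-hand side equals
  - 2 A x
This must equal f(x, t) = 4 x identically.
Matching coefficients of the independent functions:
  [x]:  - 2 A = 4
Solving: A = -2.
Check against the point condition:
  u(1, 0) = -2  ⟹  A = -2  ✓
Hence u(x, t) = - 2 x^{2}.

Answer: u(x, t) = - 2 x^{2}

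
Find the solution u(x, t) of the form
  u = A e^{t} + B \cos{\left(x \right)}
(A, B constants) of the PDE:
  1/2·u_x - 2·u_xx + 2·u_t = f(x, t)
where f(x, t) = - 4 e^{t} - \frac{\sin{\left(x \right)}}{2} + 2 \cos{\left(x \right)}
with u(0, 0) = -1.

Substitute the ansatz u = A e^{t} + B \cos{\left(x \right)} into the left-hand side.
Derivatives of the ansatz:
  u_x = - B \sin{\left(x \right)}
  u_xx = - B \cos{\left(x \right)}
  u_t = A e^{t}
Term by term:
  1/2·u_x = - \frac{B \sin{\left(x \right)}}{2}
  -2·u_xx = 2 B \cos{\left(x \right)}
  2·u_t = 2 A e^{t}
So the left-hand side equals
  2 A e^{t} - \frac{B \sin{\left(x \right)}}{2} + 2 B \cos{\left(x \right)}
This must equal f(x, t) = - 4 e^{t} - \frac{\sin{\left(x \right)}}{2} + 2 \cos{\left(x \right)} identically.
Matching coefficients of the independent functions:
  [e^{t}]:  2 A = -4
  [\sin{\left(x \right)}]:  - \frac{B}{2} = - \frac{1}{2}
  [\cos{\left(x \right)}]:  2 B = 2
Solving: A = -2, B = 1.
Check against the point condition:
  u(0, 0) = -1  ⟹  A + B = -1  ✓
Hence u(x, t) = - 2 e^{t} + \cos{\left(x \right)}.

Answer: u(x, t) = - 2 e^{t} + \cos{\left(x \right)}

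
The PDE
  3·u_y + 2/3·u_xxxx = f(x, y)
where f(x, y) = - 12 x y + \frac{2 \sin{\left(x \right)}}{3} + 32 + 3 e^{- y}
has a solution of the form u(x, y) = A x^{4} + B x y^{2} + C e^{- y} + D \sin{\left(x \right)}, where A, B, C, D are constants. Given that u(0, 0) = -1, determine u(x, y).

Substitute the ansatz u = A x^{4} + B x y^{2} + C e^{- y} + D \sin{\left(x \right)} into the left-hand side.
Derivatives of the ansatz:
  u_y = 2 B x y - C e^{- y}
  u_xxxx = 24 A + D \sin{\left(x \right)}
Term by term:
  3·u_y = 6 B x y - 3 C e^{- y}
  2/3·u_xxxx = 16 A + \frac{2 D \sin{\left(x \right)}}{3}
So the left-hand side equals
  16 A + 6 B x y - 3 C e^{- y} + \frac{2 D \sin{\left(x \right)}}{3}
This must equal f(x, y) = - 12 x y + \frac{2 \sin{\left(x \right)}}{3} + 32 + 3 e^{- y} identically.
Matching coefficients of the independent functions:
  [constant term]:  16 A = 32
  [x y]:  6 B = -12
  [e^{- y}]:  - 3 C = 3
  [\sin{\left(x \right)}]:  \frac{2 D}{3} = \frac{2}{3}
Solving: A = 2, B = -2, C = -1, D = 1.
Check against the point condition:
  u(0, 0) = -1  ⟹  C = -1  ✓
Hence u(x, y) = 2 x^{4} - 2 x y^{2} + \sin{\left(x \right)} - e^{- y}.

Answer: u(x, y) = 2 x^{4} - 2 x y^{2} + \sin{\left(x \right)} - e^{- y}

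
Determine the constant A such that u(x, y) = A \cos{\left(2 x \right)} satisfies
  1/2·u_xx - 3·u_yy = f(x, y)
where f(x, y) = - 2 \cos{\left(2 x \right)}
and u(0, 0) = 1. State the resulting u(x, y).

Answer: u(x, y) = \cos{\left(2 x \right)}

Derivation:
Substitute the ansatz u = A \cos{\left(2 x \right)} into the left-hand side.
Derivatives of the ansatz:
  u_xx = - 4 A \cos{\left(2 x \right)}
  u_yy = 0
Term by term:
  1/2·u_xx = - 2 A \cos{\left(2 x \right)}
  -3·u_yy = 0
So the left-hand side equals
  - 2 A \cos{\left(2 x \right)}
This must equal f(x, y) = - 2 \cos{\left(2 x \right)} identically.
Matching coefficients of the independent functions:
  [\cos{\left(2 x \right)}]:  - 2 A = -2
Solving: A = 1.
Check against the point condition:
  u(0, 0) = 1  ⟹  A = 1  ✓
Hence u(x, y) = \cos{\left(2 x \right)}.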